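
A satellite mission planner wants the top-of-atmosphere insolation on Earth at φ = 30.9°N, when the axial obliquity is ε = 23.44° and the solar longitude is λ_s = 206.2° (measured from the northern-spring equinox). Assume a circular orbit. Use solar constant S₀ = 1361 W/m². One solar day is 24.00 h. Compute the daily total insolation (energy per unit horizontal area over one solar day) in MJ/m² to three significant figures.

Solar declination: sin δ = sin ε · sin λ_s = sin 23.44° × sin 206.2° = -0.17563, so δ = -10.115°.
cos H₀ = −tan(+30.9°) tan(-10.115°) = 0.1068, H₀ = 1.4638 rad.
Bracket: H₀ sin φ sin δ + cos φ cos δ sin H₀ = 1.4638×0.51354×-0.17563 + 0.85806×0.98446×0.99428 = -0.132025 + 0.839894 = 0.707869.
Q̄ = (S₀/π) × [bracket] = (1361/π) × 0.707869 = 306.66 W/m².
Daily total = Q̄ × 24.00 h × 3600 s/h = 306.66 × 24.00 × 3600 / 10⁶ = 26.50 MJ/m².

26.5 MJ/m²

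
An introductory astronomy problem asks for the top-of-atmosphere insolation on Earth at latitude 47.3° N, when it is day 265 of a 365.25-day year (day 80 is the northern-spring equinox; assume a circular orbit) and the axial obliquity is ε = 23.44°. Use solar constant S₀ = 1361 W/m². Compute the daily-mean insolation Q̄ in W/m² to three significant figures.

Q̄ ≈ 286 W/m²

Solar longitude: λ_s = 360° × (265 − 80)/365.25 = 182.341°.
sin δ = sin 23.44° × sin 182.341° = -0.01625, so δ = -0.931°.
cos H₀ = −tan(+47.3°) tan(-0.931°) = 0.0176, H₀ = 1.5532 rad.
Bracket: H₀ sin φ sin δ + cos φ cos δ sin H₀ = 1.5532×0.73491×-0.01625 + 0.67816×0.99987×0.99984 = -0.018549 + 0.677963 = 0.659414.
Q̄ = (S₀/π) × [bracket] = (1361/π) × 0.659414 = 285.7 W/m².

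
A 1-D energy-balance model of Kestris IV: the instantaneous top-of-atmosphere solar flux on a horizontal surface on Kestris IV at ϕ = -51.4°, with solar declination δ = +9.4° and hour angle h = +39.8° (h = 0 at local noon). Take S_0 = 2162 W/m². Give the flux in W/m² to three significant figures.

746 W/m²

cos θ_z = sin ϕ sin δ + cos ϕ cos δ cos h = -0.127643 + 0.472880 = 0.345237.
Flux = S_0 · cos θ_z = 2162 × 0.345237 = 746.4 W/m².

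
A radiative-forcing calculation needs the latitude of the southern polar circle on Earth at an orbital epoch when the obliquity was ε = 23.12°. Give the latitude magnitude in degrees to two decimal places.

The polar circle is the lowest latitude that experiences at least one full rotation of continuous darkness at the northern-summer solstice; it lies at |ϕ| = 90° − ε = 90° − 23.12° = 66.88°.

66.88°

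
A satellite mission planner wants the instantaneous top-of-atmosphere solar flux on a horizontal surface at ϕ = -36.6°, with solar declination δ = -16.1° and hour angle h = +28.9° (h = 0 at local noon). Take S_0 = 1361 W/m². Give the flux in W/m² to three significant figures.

1.14e+03 W/m²

cos θ_z = sin ϕ sin δ + cos ϕ cos δ cos h = 0.165342 + 0.675272 = 0.840614.
Flux = S_0 · cos θ_z = 1361 × 0.840614 = 1144 W/m².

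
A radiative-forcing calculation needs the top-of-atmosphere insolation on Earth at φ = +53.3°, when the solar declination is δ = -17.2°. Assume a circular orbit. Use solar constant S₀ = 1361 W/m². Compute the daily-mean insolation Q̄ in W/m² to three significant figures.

Q̄ ≈ 108 W/m²

cos H₀ = −tan(+53.3°) tan(-17.200°) = 0.4153, H₀ = 1.1425 rad.
Bracket: H₀ sin φ sin δ + cos φ cos δ sin H₀ = 1.1425×0.80178×-0.29571 + 0.59763×0.95528×0.90969 = -0.270880 + 0.519346 = 0.248466.
Q̄ = (S₀/π) × [bracket] = (1361/π) × 0.248466 = 107.6 W/m².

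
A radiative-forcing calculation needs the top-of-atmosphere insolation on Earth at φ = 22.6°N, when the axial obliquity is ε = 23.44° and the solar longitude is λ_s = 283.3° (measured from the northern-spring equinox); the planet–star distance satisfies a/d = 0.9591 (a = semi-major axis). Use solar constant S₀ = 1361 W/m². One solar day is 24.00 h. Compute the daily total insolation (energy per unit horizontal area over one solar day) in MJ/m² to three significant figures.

Solar declination: sin δ = sin ε · sin λ_s = sin 23.44° × sin 283.3° = -0.38712, so δ = -22.775°.
cos H₀ = −tan(+22.6°) tan(-22.775°) = 0.1748, H₀ = 1.3951 rad.
Bracket: H₀ sin φ sin δ + cos φ cos δ sin H₀ = 1.3951×0.38430×-0.38712 + 0.92321×0.92203×0.98461 = -0.207549 + 0.838127 = 0.630578.
Inverse-square distance factor (a/d)² = 0.9591² = 0.919873.
Q̄ = (S₀/π) × 0.919873 × [bracket] = (1361/π) × 0.919873 × 0.630578 = 251.29 W/m².
Daily total = Q̄ × 24.00 h × 3600 s/h = 251.29 × 24.00 × 3600 / 10⁶ = 21.71 MJ/m².

21.7 MJ/m²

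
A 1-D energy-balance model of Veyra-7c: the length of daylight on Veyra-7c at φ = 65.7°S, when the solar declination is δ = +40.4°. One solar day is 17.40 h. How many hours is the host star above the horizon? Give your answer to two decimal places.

cos H₀ = −tan φ · tan δ = 1.8849 ≥ 1, so the host star never rises (polar night) and H₀ = 0.
Daylight = 2H₀/(2π) × 17.40 h = (0.0000/π) × 17.40 = 0.00 h.

0.00 h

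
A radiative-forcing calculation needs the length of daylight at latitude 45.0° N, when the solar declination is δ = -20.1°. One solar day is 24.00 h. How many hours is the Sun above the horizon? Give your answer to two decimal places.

cos H₀ = −tan φ · tan δ = −tan(+45.0°) × tan(-20.100°) = 0.3659, so H₀ = 1.1961 rad = 68.53°.
Daylight = 2H₀/(2π) × 24.00 h = (1.1961/π) × 24.00 = 9.14 h.

9.14 h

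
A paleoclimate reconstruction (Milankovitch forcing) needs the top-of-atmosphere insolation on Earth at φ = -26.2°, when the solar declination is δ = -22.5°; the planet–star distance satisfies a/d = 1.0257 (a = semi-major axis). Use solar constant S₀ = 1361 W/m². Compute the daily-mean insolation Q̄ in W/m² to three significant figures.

cos H₀ = −tan(-26.2°) tan(-22.500°) = -0.2038, H₀ = 1.7761 rad.
Bracket: H₀ sin φ sin δ + cos φ cos δ sin H₀ = 1.7761×-0.44151×-0.38268 + 0.89726×0.92388×0.97901 = 0.300085 + 0.811561 = 1.111646.
Inverse-square distance factor (a/d)² = 1.0257² = 1.052060.
Q̄ = (S₀/π) × 1.052060 × [bracket] = (1361/π) × 1.052060 × 1.111646 = 506.7 W/m².

Q̄ ≈ 507 W/m²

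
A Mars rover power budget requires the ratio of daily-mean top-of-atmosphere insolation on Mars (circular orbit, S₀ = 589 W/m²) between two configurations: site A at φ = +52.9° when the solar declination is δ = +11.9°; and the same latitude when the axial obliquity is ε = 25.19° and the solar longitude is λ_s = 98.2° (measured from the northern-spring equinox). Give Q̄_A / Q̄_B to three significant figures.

Q̄_A / Q̄_B ≈ 0.738

— Configuration A (φ=+52.9°):
cos H₀ = −tan(+52.9°) tan(+11.900°) = -0.2786, H₀ = 1.8532 rad.
Bracket: H₀ sin φ sin δ + cos φ cos δ sin H₀ = 1.8532×0.79758×0.20620 + 0.60321×0.97851×0.96040 = 0.304779 + 0.566873 = 0.871652.
Q̄ = (S₀/π) × [bracket] = (589/π) × 0.871652 = 163.42 W/m².
— Configuration B (φ=+52.9°):
Solar declination: sin δ = sin ε · sin λ_s = sin 25.19° × sin 98.2° = 0.42127, so δ = +24.915°.
cos H₀ = −tan(+52.9°) tan(+24.915°) = -0.6142, H₀ = 2.2321 rad.
Bracket: H₀ sin φ sin δ + cos φ cos δ sin H₀ = 2.2321×0.79758×0.42127 + 0.60321×0.90694×0.78917 = 0.749978 + 0.431735 = 1.181713.
Q̄ = (S₀/π) × [bracket] = (589/π) × 1.181713 = 221.55 W/m².
Ratio Q̄_A / Q̄_B = 163.42 / 221.55 = 0.7376.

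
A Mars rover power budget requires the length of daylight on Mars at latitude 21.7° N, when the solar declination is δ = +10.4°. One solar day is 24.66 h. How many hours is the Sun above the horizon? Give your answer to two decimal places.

12.90 h

cos H₀ = −tan φ · tan δ = −tan(+21.7°) × tan(+10.400°) = -0.0730, so H₀ = 1.6439 rad = 94.19°.
Daylight = 2H₀/(2π) × 24.66 h = (1.6439/π) × 24.66 = 12.90 h.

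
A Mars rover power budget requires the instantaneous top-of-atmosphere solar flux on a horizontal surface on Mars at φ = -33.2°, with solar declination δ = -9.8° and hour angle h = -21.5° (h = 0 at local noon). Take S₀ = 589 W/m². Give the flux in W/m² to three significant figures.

cos θ_z = sin φ sin δ + cos φ cos δ cos h = 0.093200 + 0.767180 = 0.860380.
Flux = S₀ · cos θ_z = 589 × 0.860380 = 506.8 W/m².

507 W/m²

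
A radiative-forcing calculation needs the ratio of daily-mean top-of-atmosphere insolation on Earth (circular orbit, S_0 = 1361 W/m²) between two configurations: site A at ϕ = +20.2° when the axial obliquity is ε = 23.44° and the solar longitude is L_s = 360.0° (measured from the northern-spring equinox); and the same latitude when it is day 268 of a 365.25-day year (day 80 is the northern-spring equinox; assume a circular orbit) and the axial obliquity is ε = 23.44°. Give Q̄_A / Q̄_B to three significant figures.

— Configuration A (ϕ=+20.2°):
Solar declination: sin δ = sin ε · sin L_s = sin 23.44° × sin 360.0° = -0.00000, so δ = -0.000°.
cos h₀ = −tan(+20.2°) tan(-0.000°) = 0.0000, h₀ = 1.5708 rad.
Bracket: h₀ sin ϕ sin δ + cos ϕ cos δ sin h₀ = 1.5708×0.34530×-0.00000 + 0.93849×1.00000×1.00000 = -0.000000 + 0.938490 = 0.938490.
Q̄ = (S_0/π) × [bracket] = (1361/π) × 0.938490 = 406.57 W/m².
— Configuration B (ϕ=+20.2°):
Solar longitude: L_s = 360° × (268 − 80)/365.25 = 185.298°.
sin δ = sin 23.44° × sin 185.298° = -0.03673, so δ = -2.105°.
cos h₀ = −tan(+20.2°) tan(-2.105°) = 0.0135, h₀ = 1.5573 rad.
Bracket: h₀ sin ϕ sin δ + cos ϕ cos δ sin h₀ = 1.5573×0.34530×-0.03673 + 0.93849×0.99933×0.99991 = -0.019751 + 0.937777 = 0.918026.
Q̄ = (S_0/π) × [bracket] = (1361/π) × 0.918026 = 397.71 W/m².
Ratio Q̄_A / Q̄_B = 406.57 / 397.71 = 1.022.

Q̄_A / Q̄_B ≈ 1.02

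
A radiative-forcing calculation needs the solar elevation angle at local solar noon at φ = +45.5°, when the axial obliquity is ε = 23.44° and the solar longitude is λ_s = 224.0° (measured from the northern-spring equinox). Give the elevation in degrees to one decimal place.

Solar declination: sin δ = sin ε · sin λ_s = sin 23.44° × sin 224.0° = -0.27633, so δ = -16.041°.
At local noon the hour angle is zero, so the zenith angle equals |φ − δ| = |+45.5° − (-16.041°)| = 61.541°.
Elevation = 90° − 61.541° = 28.5°.

28.5°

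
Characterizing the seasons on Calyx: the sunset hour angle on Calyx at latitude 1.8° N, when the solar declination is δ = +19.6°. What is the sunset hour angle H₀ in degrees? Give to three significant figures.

cos H₀ = −tan φ · tan δ = −tan(+1.8°) × tan(+19.600°) = -0.0112, so H₀ = 1.5820 rad = 90.64°.

H₀ = 90.6°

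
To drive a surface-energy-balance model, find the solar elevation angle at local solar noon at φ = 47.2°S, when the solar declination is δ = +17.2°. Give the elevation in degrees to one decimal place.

At local noon the hour angle is zero, so the zenith angle equals |φ − δ| = |-47.2° − (+17.200°)| = 64.400°.
Elevation = 90° − 64.400° = 25.6°.

25.6°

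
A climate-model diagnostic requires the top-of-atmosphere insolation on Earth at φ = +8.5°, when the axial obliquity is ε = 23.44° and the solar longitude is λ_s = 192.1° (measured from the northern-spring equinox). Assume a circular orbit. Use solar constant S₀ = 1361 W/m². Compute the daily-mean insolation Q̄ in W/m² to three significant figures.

Q̄ ≈ 419 W/m²

Solar declination: sin δ = sin ε · sin λ_s = sin 23.44° × sin 192.1° = -0.08338, so δ = -4.783°.
cos H₀ = −tan(+8.5°) tan(-4.783°) = 0.0125, H₀ = 1.5583 rad.
Bracket: H₀ sin φ sin δ + cos φ cos δ sin H₀ = 1.5583×0.14781×-0.08338 + 0.98902×0.99652×0.99992 = -0.019205 + 0.985499 = 0.966294.
Q̄ = (S₀/π) × [bracket] = (1361/π) × 0.966294 = 418.6 W/m².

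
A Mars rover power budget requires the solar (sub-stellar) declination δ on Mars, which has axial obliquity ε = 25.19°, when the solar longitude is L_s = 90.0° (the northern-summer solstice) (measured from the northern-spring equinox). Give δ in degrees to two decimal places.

sin δ = sin ε · sin L_s = sin 25.19° × sin 90.0° = 0.425621.
δ = arcsin(0.425621) = +25.19°.

δ = +25.19°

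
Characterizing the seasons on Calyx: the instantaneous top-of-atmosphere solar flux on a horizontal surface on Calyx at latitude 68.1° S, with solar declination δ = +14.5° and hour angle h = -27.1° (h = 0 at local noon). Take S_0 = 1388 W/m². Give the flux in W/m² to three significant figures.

124 W/m²

cos θ_z = sin ϕ sin δ + cos ϕ cos δ cos h = -0.232312 + 0.321462 = 0.089150.
Flux = S_0 · cos θ_z = 1388 × 0.089150 = 123.7 W/m².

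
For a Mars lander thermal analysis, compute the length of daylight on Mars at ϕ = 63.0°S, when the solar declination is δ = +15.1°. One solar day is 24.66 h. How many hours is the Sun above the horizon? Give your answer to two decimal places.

cos h₀ = −tan ϕ · tan δ = −tan(-63.0°) × tan(+15.100°) = 0.5296, so h₀ = 1.0127 rad = 58.02°.
Daylight = 2h₀/(2π) × 24.66 h = (1.0127/π) × 24.66 = 7.95 h.

7.95 h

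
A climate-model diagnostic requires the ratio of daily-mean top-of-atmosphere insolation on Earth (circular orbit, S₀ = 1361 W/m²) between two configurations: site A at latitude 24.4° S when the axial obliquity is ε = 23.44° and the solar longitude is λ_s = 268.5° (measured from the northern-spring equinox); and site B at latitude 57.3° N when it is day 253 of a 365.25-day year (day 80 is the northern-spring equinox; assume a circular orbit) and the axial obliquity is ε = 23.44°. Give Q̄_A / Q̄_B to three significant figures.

Q̄_A / Q̄_B ≈ 1.77

— Configuration A (φ=-24.4°):
Solar declination: sin δ = sin ε · sin λ_s = sin 23.44° × sin 268.5° = -0.39765, so δ = -23.431°.
cos H₀ = −tan(-24.4°) tan(-23.431°) = -0.1966, H₀ = 1.7687 rad.
Bracket: H₀ sin φ sin δ + cos φ cos δ sin H₀ = 1.7687×-0.41310×-0.39765 + 0.91068×0.91754×0.98048 = 0.290543 + 0.819275 = 1.109818.
Q̄ = (S₀/π) × [bracket] = (1361/π) × 1.109818 = 480.80 W/m².
— Configuration B (φ=+57.3°):
Solar longitude: λ_s = 360° × (253 − 80)/365.25 = 170.513°.
sin δ = sin 23.44° × sin 170.513° = 0.06556, so δ = +3.759°.
cos H₀ = −tan(+57.3°) tan(+3.759°) = -0.1023, H₀ = 1.6733 rad.
Bracket: H₀ sin φ sin δ + cos φ cos δ sin H₀ = 1.6733×0.84151×0.06556 + 0.54024×0.99785×0.99475 = 0.092315 + 0.536248 = 0.628563.
Q̄ = (S₀/π) × [bracket] = (1361/π) × 0.628563 = 272.31 W/m².
Ratio Q̄_A / Q̄_B = 480.80 / 272.31 = 1.766.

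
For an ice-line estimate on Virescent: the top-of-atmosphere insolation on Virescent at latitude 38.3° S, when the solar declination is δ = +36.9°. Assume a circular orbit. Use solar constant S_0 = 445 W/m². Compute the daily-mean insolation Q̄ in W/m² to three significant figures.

cos h₀ = −tan(-38.3°) tan(+36.900°) = 0.5930, h₀ = 0.9361 rad.
Bracket: h₀ sin ϕ sin δ + cos ϕ cos δ sin h₀ = 0.9361×-0.61978×0.60042 + 0.78478×0.79968×0.80523 = -0.348349 + 0.505341 = 0.156992.
Q̄ = (S_0/π) × [bracket] = (445/π) × 0.156992 = 22.24 W/m².

Q̄ ≈ 22.2 W/m²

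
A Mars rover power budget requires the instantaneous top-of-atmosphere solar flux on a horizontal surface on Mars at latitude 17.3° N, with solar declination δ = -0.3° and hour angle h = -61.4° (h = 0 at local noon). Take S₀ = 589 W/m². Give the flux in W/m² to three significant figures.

cos θ_z = sin φ sin δ + cos φ cos δ cos h = -0.001557 + 0.457030 = 0.455473.
Flux = S₀ · cos θ_z = 589 × 0.455473 = 268.3 W/m².

268 W/m²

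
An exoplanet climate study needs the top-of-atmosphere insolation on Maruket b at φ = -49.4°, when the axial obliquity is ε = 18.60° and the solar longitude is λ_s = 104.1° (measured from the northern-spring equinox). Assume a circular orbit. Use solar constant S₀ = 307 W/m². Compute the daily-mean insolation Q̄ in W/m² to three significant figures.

Solar declination: sin δ = sin ε · sin λ_s = sin 18.60° × sin 104.1° = 0.30935, so δ = +18.020°.
cos H₀ = −tan(-49.4°) tan(+18.020°) = 0.3795, H₀ = 1.1815 rad.
Bracket: H₀ sin φ sin δ + cos φ cos δ sin H₀ = 1.1815×-0.75927×0.30935 + 0.65077×0.95095×0.92517 = -0.277511 + 0.572541 = 0.295030.
Q̄ = (S₀/π) × [bracket] = (307/π) × 0.295030 = 28.83 W/m².

Q̄ ≈ 28.8 W/m²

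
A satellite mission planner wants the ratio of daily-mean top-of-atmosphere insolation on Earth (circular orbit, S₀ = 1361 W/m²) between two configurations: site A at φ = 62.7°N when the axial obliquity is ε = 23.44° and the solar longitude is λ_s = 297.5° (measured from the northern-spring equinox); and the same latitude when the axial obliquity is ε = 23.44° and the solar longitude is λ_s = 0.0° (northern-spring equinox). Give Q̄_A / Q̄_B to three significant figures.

— Configuration A (φ=+62.7°):
Solar declination: sin δ = sin ε · sin λ_s = sin 23.44° × sin 297.5° = -0.35284, so δ = -20.661°.
cos H₀ = −tan(+62.7°) tan(-20.661°) = 0.7306, H₀ = 0.7516 rad.
Bracket: H₀ sin φ sin δ + cos φ cos δ sin H₀ = 0.7516×0.88862×-0.35284 + 0.45865×0.93568×0.68279 = -0.235657 + 0.293019 = 0.057362.
Q̄ = (S₀/π) × [bracket] = (1361/π) × 0.057362 = 24.850 W/m².
— Configuration B (φ=+62.7°):
Solar declination: sin δ = sin ε · sin λ_s = sin 23.44° × sin 0.0° = 0.00000, so δ = +0.000°.
cos H₀ = −tan(+62.7°) tan(+0.000°) = -0.0000, H₀ = 1.5708 rad.
Bracket: H₀ sin φ sin δ + cos φ cos δ sin H₀ = 1.5708×0.88862×0.00000 + 0.45865×1.00000×1.00000 = 0.000000 + 0.458650 = 0.458650.
Q̄ = (S₀/π) × [bracket] = (1361/π) × 0.458650 = 198.70 W/m².
Ratio Q̄_A / Q̄_B = 24.850 / 198.70 = 0.1251.

Q̄_A / Q̄_B ≈ 0.125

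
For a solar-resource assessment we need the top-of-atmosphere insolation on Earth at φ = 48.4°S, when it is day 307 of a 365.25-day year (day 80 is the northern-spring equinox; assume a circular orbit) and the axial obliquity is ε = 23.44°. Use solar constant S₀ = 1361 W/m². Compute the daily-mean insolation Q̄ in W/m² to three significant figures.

Q̄ ≈ 431 W/m²

Solar longitude: λ_s = 360° × (307 − 80)/365.25 = 223.737°.
sin δ = sin 23.44° × sin 223.737° = -0.27501, so δ = -15.963°.
cos H₀ = −tan(-48.4°) tan(-15.963°) = -0.3222, H₀ = 1.8988 rad.
Bracket: H₀ sin φ sin δ + cos φ cos δ sin H₀ = 1.8988×-0.74780×-0.27501 + 0.66393×0.96144×0.94668 = 0.390493 + 0.604293 = 0.994786.
Q̄ = (S₀/π) × [bracket] = (1361/π) × 0.994786 = 431.0 W/m².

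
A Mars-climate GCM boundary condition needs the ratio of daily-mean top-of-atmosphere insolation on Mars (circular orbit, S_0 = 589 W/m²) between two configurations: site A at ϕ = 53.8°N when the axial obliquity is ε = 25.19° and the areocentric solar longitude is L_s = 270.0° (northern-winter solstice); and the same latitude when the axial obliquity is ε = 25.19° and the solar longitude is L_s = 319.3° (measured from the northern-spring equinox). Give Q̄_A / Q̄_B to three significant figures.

Q̄_A / Q̄_B ≈ 0.421

— Configuration A (ϕ=+53.8°):
sin δ = sin 25.19° × sin 270.0° = -0.42562, so δ = -25.190°.
cos h₀ = −tan(+53.8°) tan(-25.190°) = 0.6427, h₀ = 0.8728 rad.
Bracket: h₀ sin ϕ sin δ + cos ϕ cos δ sin h₀ = 0.8728×0.80696×-0.42562 + 0.59061×0.90490×0.76616 = -0.299770 + 0.409469 = 0.109699.
Q̄ = (S_0/π) × [bracket] = (589/π) × 0.109699 = 20.567 W/m².
— Configuration B (ϕ=+53.8°):
Solar declination: sin δ = sin ε · sin L_s = sin 25.19° × sin 319.3° = -0.27755, so δ = -16.114°.
cos h₀ = −tan(+53.8°) tan(-16.114°) = 0.3947, h₀ = 1.1650 rad.
Bracket: h₀ sin ϕ sin δ + cos ϕ cos δ sin h₀ = 1.1650×0.80696×-0.27755 + 0.59061×0.96071×0.91880 = -0.260927 + 0.521332 = 0.260405.
Q̄ = (S_0/π) × [bracket] = (589/π) × 0.260405 = 48.822 W/m².
Ratio Q̄_A / Q̄_B = 20.567 / 48.822 = 0.4213.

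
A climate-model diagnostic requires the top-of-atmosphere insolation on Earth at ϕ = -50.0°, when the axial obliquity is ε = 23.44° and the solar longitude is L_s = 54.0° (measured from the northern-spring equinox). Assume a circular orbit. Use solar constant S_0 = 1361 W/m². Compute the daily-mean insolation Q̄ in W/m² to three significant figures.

Solar declination: sin δ = sin ε · sin L_s = sin 23.44° × sin 54.0° = 0.32182, so δ = +18.773°.
cos h₀ = −tan(-50.0°) tan(+18.773°) = 0.4051, h₀ = 1.1537 rad.
Bracket: h₀ sin ϕ sin δ + cos ϕ cos δ sin h₀ = 1.1537×-0.76604×0.32182 + 0.64279×0.94680×0.91428 = -0.284418 + 0.556425 = 0.272007.
Q̄ = (S_0/π) × [bracket] = (1361/π) × 0.272007 = 117.8 W/m².

Q̄ ≈ 118 W/m²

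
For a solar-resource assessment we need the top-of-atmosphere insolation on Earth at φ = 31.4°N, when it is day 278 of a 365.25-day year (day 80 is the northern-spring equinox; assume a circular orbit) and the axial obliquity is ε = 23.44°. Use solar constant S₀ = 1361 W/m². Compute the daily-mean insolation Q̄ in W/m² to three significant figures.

Q̄ ≈ 332 W/m²

Solar longitude: λ_s = 360° × (278 − 80)/365.25 = 195.154°.
sin δ = sin 23.44° × sin 195.154° = -0.10399, so δ = -5.969°.
cos H₀ = −tan(+31.4°) tan(-5.969°) = 0.0638, H₀ = 1.5069 rad.
Bracket: H₀ sin φ sin δ + cos φ cos δ sin H₀ = 1.5069×0.52101×-0.10399 + 0.85355×0.99458×0.99796 = -0.081644 + 0.847192 = 0.765548.
Q̄ = (S₀/π) × [bracket] = (1361/π) × 0.765548 = 331.7 W/m².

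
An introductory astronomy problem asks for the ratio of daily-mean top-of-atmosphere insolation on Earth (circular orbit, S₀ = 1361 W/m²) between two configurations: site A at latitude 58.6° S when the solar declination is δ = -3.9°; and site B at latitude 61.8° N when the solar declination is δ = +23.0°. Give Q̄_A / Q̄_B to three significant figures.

— Configuration A (φ=-58.6°):
cos H₀ = −tan(-58.6°) tan(-3.900°) = -0.1117, H₀ = 1.6827 rad.
Bracket: H₀ sin φ sin δ + cos φ cos δ sin H₀ = 1.6827×-0.85355×-0.06802 + 0.52101×0.99768×0.99374 = 0.097695 + 0.516547 = 0.614242.
Q̄ = (S₀/π) × [bracket] = (1361/π) × 0.614242 = 266.10 W/m².
— Configuration B (φ=+61.8°):
cos H₀ = −tan(+61.8°) tan(+23.000°) = -0.7916, H₀ = 2.4843 rad.
Bracket: H₀ sin φ sin δ + cos φ cos δ sin H₀ = 2.4843×0.88130×0.39073 + 0.47255×0.92050×0.61098 = 0.855470 + 0.265765 = 1.121235.
Q̄ = (S₀/π) × [bracket] = (1361/π) × 1.121235 = 485.74 W/m².
Ratio Q̄_A / Q̄_B = 266.10 / 485.74 = 0.5478.

Q̄_A / Q̄_B ≈ 0.548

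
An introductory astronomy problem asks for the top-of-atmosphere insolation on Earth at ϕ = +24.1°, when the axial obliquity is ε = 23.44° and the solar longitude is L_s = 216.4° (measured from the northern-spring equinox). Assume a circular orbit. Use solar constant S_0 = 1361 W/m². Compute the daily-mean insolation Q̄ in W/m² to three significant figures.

Solar declination: sin δ = sin ε · sin L_s = sin 23.44° × sin 216.4° = -0.23606, so δ = -13.654°.
cos h₀ = −tan(+24.1°) tan(-13.654°) = 0.1087, h₀ = 1.4619 rad.
Bracket: h₀ sin ϕ sin δ + cos ϕ cos δ sin h₀ = 1.4619×0.40833×-0.23606 + 0.91283×0.97174×0.99408 = -0.140913 + 0.881782 = 0.740869.
Q̄ = (S_0/π) × [bracket] = (1361/π) × 0.740869 = 321.0 W/m².

Q̄ ≈ 321 W/m²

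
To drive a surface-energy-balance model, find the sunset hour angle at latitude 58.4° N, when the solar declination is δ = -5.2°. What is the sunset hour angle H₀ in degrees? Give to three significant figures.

cos H₀ = −tan φ · tan δ = −tan(+58.4°) × tan(-5.200°) = 0.1479, so H₀ = 1.4223 rad = 81.49°.

H₀ = 81.5°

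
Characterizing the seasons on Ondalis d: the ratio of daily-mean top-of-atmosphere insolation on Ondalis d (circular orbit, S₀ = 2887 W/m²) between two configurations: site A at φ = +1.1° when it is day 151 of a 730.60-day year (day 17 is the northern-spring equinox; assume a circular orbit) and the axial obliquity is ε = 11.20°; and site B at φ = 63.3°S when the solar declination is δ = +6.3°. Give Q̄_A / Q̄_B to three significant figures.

Q̄_A / Q̄_B ≈ 3.26

— Configuration A (φ=+1.1°):
Solar longitude: λ_s = 360° × (151 − 17)/730.60 = 66.028°.
sin δ = sin 11.20° × sin 66.028° = 0.17748, so δ = +10.223°.
cos H₀ = −tan(+1.1°) tan(+10.223°) = -0.0035, H₀ = 1.5743 rad.
Bracket: H₀ sin φ sin δ + cos φ cos δ sin H₀ = 1.5743×0.01920×0.17748 + 0.99982×0.98412×0.99999 = 0.005365 + 0.983933 = 0.989298.
Q̄ = (S₀/π) × [bracket] = (2887/π) × 0.989298 = 909.13 W/m².
— Configuration B (φ=-63.3°):
cos H₀ = −tan(-63.3°) tan(+6.300°) = 0.2195, H₀ = 1.3495 rad.
Bracket: H₀ sin φ sin δ + cos φ cos δ sin H₀ = 1.3495×-0.89337×0.10973 + 0.44932×0.99396×0.97561 = -0.132291 + 0.435713 = 0.303422.
Q̄ = (S₀/π) × [bracket] = (2887/π) × 0.303422 = 278.83 W/m².
Ratio Q̄_A / Q̄_B = 909.13 / 278.83 = 3.261.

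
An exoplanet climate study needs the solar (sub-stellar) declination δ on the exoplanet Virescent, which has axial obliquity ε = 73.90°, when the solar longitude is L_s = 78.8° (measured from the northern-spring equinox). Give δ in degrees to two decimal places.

δ = +70.47°

sin δ = sin ε · sin L_s = sin 73.90° × sin 78.8° = 0.942481.
δ = arcsin(0.942481) = +70.47°.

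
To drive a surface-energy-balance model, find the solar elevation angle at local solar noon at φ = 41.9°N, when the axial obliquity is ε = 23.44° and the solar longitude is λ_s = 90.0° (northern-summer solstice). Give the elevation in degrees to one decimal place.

71.5°

Solar declination: sin δ = sin ε · sin λ_s = sin 23.44° × sin 90.0° = 0.39779, so δ = +23.440°.
At local noon the hour angle is zero, so the zenith angle equals |φ − δ| = |+41.9° − (+23.440°)| = 18.460°.
Elevation = 90° − 18.460° = 71.5°.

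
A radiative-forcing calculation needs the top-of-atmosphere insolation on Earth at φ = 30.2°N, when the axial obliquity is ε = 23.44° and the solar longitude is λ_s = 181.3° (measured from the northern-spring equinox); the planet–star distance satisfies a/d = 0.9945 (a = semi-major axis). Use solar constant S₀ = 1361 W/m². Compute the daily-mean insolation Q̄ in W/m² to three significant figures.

Q̄ ≈ 367 W/m²

Solar declination: sin δ = sin ε · sin λ_s = sin 23.44° × sin 181.3° = -0.00902, so δ = -0.517°.
cos H₀ = −tan(+30.2°) tan(-0.517°) = 0.0053, H₀ = 1.5655 rad.
Bracket: H₀ sin φ sin δ + cos φ cos δ sin H₀ = 1.5655×0.50302×-0.00902 + 0.86427×0.99996×0.99999 = -0.007103 + 0.864227 = 0.857124.
Inverse-square distance factor (a/d)² = 0.9945² = 0.989030.
Q̄ = (S₀/π) × 0.989030 × [bracket] = (1361/π) × 0.989030 × 0.857124 = 367.2 W/m².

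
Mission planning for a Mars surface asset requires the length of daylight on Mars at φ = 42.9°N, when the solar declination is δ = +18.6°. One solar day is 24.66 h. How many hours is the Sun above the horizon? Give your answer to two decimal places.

14.83 h

cos H₀ = −tan φ · tan δ = −tan(+42.9°) × tan(+18.600°) = -0.3127, so H₀ = 1.8889 rad = 108.22°.
Daylight = 2H₀/(2π) × 24.66 h = (1.8889/π) × 24.66 = 14.83 h.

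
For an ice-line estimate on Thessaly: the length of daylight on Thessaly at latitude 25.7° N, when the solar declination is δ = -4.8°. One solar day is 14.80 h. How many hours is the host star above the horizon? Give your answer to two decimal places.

cos h₀ = −tan ϕ · tan δ = −tan(+25.7°) × tan(-4.800°) = 0.0404, so h₀ = 1.5304 rad = 87.68°.
Daylight = 2h₀/(2π) × 14.80 h = (1.5304/π) × 14.80 = 7.21 h.

7.21 h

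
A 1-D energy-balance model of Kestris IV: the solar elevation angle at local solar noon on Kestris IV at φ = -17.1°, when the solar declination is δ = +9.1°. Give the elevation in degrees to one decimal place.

63.8°

At local noon the hour angle is zero, so the zenith angle equals |φ − δ| = |-17.1° − (+9.100°)| = 26.200°.
Elevation = 90° − 26.200° = 63.8°.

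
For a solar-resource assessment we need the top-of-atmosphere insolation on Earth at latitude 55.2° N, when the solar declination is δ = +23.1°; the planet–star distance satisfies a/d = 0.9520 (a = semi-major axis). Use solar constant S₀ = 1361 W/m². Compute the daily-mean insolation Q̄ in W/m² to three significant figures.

cos H₀ = −tan(+55.2°) tan(+23.100°) = -0.6137, H₀ = 2.2315 rad.
Bracket: H₀ sin φ sin δ + cos φ cos δ sin H₀ = 2.2315×0.82115×0.39234 + 0.57071×0.91982×0.78954 = 0.718922 + 0.414469 = 1.133391.
Inverse-square distance factor (a/d)² = 0.9520² = 0.906304.
Q̄ = (S₀/π) × 0.906304 × [bracket] = (1361/π) × 0.906304 × 1.133391 = 445.0 W/m².

Q̄ ≈ 445 W/m²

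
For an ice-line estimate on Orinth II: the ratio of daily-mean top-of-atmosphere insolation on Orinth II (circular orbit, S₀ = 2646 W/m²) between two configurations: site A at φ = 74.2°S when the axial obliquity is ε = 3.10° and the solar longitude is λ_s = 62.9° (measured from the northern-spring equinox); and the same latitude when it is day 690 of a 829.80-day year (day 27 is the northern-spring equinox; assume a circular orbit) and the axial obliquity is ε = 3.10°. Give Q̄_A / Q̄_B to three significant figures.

Q̄_A / Q̄_B ≈ 0.573

— Configuration A (φ=-74.2°):
Solar declination: sin δ = sin ε · sin λ_s = sin 3.10° × sin 62.9° = 0.04814, so δ = +2.759°.
cos H₀ = −tan(-74.2°) tan(+2.759°) = 0.1703, H₀ = 1.3996 rad.
Bracket: H₀ sin φ sin δ + cos φ cos δ sin H₀ = 1.3996×-0.96222×0.04814 + 0.27228×0.99884×0.98539 = -0.064831 + 0.267991 = 0.203160.
Q̄ = (S₀/π) × [bracket] = (2646/π) × 0.203160 = 171.11 W/m².
— Configuration B (φ=-74.2°):
Solar longitude: λ_s = 360° × (690 − 27)/829.80 = 287.636°.
sin δ = sin 3.10° × sin 287.636° = -0.05154, so δ = -2.954°.
cos H₀ = −tan(-74.2°) tan(-2.954°) = -0.1824, H₀ = 1.7542 rad.
Bracket: H₀ sin φ sin δ + cos φ cos δ sin H₀ = 1.7542×-0.96222×-0.05154 + 0.27228×0.99867×0.98323 = 0.086996 + 0.267358 = 0.354354.
Q̄ = (S₀/π) × [bracket] = (2646/π) × 0.354354 = 298.45 W/m².
Ratio Q̄_A / Q̄_B = 171.11 / 298.45 = 0.5733.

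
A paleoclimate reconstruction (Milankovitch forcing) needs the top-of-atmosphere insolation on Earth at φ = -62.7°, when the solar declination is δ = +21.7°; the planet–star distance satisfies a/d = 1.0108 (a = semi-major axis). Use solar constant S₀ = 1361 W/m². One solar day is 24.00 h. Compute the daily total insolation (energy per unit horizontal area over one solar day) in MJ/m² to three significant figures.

cos H₀ = −tan(-62.7°) tan(+21.700°) = 0.7710, H₀ = 0.6904 rad.
Bracket: H₀ sin φ sin δ + cos φ cos δ sin H₀ = 0.6904×-0.88862×0.36975 + 0.45865×0.92913×0.63682 = -0.226843 + 0.271378 = 0.044535.
Inverse-square distance factor (a/d)² = 1.0108² = 1.021717.
Q̄ = (S₀/π) × 1.021717 × [bracket] = (1361/π) × 1.021717 × 0.044535 = 19.712 W/m².
Daily total = Q̄ × 24.00 h × 3600 s/h = 19.712 × 24.00 × 3600 / 10⁶ = 1.703 MJ/m².

1.70 MJ/m²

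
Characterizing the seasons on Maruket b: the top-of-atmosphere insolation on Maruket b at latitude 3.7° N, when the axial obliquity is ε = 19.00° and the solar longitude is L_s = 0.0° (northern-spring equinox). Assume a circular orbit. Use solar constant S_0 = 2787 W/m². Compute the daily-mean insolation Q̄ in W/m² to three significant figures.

Q̄ ≈ 885 W/m²

Solar declination: sin δ = sin ε · sin L_s = sin 19.00° × sin 0.0° = 0.00000, so δ = +0.000°.
cos h₀ = −tan(+3.7°) tan(+0.000°) = -0.0000, h₀ = 1.5708 rad.
Bracket: h₀ sin ϕ sin δ + cos ϕ cos δ sin h₀ = 1.5708×0.06453×0.00000 + 0.99792×1.00000×1.00000 = 0.000000 + 0.997920 = 0.997920.
Q̄ = (S_0/π) × [bracket] = (2787/π) × 0.997920 = 885.3 W/m².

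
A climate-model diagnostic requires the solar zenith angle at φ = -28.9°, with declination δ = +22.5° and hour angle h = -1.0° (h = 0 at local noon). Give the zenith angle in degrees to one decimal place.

θ_z = 51.4°

cos θ_z = sin φ sin δ + cos φ cos δ cos h = -0.184944 + 0.808701 = 0.623757.
θ_z = arccos(0.623757) = 51.4°.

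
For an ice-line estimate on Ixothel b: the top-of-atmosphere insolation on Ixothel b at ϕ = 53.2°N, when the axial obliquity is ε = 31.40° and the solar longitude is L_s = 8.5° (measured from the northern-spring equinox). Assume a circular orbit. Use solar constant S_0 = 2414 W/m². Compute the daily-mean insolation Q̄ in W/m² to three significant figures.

Solar declination: sin δ = sin ε · sin L_s = sin 31.40° × sin 8.5° = 0.07701, so δ = +4.417°.
cos h₀ = −tan(+53.2°) tan(+4.417°) = -0.1032, h₀ = 1.6742 rad.
Bracket: h₀ sin ϕ sin δ + cos ϕ cos δ sin h₀ = 1.6742×0.80073×0.07701 + 0.59902×0.99703×0.99466 = 0.103238 + 0.594052 = 0.697290.
Q̄ = (S_0/π) × [bracket] = (2414/π) × 0.697290 = 535.8 W/m².

Q̄ ≈ 536 W/m²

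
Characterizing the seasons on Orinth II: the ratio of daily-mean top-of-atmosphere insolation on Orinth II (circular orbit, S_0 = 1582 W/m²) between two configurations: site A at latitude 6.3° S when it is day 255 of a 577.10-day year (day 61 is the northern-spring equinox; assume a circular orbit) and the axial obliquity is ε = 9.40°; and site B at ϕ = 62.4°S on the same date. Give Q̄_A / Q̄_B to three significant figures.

Q̄_A / Q̄_B ≈ 3.42

— Configuration A (ϕ=-6.3°):
Solar longitude: L_s = 360° × (255 − 61)/577.10 = 121.019°.
sin δ = sin 9.40° × sin 121.019° = 0.13997, so δ = +8.046°.
cos h₀ = −tan(-6.3°) tan(+8.046°) = 0.0156, h₀ = 1.5552 rad.
Bracket: h₀ sin ϕ sin δ + cos ϕ cos δ sin h₀ = 1.5552×-0.10973×0.13997 + 0.99396×0.99016×0.99988 = -0.023886 + 0.984061 = 0.960175.
Q̄ = (S_0/π) × [bracket] = (1582/π) × 0.960175 = 483.51 W/m².
— Configuration B (ϕ=-62.4°):
cos h₀ = −tan(-62.4°) tan(+8.046°) = 0.2704, h₀ = 1.2970 rad.
Bracket: h₀ sin ϕ sin δ + cos ϕ cos δ sin h₀ = 1.2970×-0.88620×0.13997 + 0.46330×0.99016×0.96275 = -0.160882 + 0.441653 = 0.280771.
Q̄ = (S_0/π) × [bracket] = (1582/π) × 0.280771 = 141.39 W/m².
Ratio Q̄_A / Q̄_B = 483.51 / 141.39 = 3.420.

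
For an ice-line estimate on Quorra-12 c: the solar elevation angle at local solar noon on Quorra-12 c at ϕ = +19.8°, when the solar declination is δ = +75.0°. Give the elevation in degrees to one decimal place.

At local noon the hour angle is zero, so the zenith angle equals |ϕ − δ| = |+19.8° − (+75.000°)| = 55.200°.
Elevation = 90° − 55.200° = 34.8°.

34.8°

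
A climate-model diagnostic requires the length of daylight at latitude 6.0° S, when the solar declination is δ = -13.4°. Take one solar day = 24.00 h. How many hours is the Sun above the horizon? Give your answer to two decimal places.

cos H₀ = −tan φ · tan δ = −tan(-6.0°) × tan(-13.400°) = -0.0250, so H₀ = 1.5958 rad = 91.43°.
Daylight = 2H₀/(2π) × 24.00 h = (1.5958/π) × 24.00 = 12.19 h.

12.19 h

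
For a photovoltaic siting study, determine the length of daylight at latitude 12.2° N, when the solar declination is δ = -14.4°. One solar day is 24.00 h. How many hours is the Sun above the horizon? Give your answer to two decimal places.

cos H₀ = −tan φ · tan δ = −tan(+12.2°) × tan(-14.400°) = 0.0555, so H₀ = 1.5153 rad = 86.82°.
Daylight = 2H₀/(2π) × 24.00 h = (1.5153/π) × 24.00 = 11.58 h.

11.58 h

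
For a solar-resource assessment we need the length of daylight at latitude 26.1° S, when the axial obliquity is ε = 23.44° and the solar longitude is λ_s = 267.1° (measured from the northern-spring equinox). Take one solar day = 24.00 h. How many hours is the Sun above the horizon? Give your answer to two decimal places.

13.63 h

Solar declination: sin δ = sin ε · sin λ_s = sin 23.44° × sin 267.1° = -0.39728, so δ = -23.408°.
cos H₀ = −tan φ · tan δ = −tan(-26.1°) × tan(-23.408°) = -0.2121, so H₀ = 1.7845 rad = 102.24°.
Daylight = 2H₀/(2π) × 24.00 h = (1.7845/π) × 24.00 = 13.63 h.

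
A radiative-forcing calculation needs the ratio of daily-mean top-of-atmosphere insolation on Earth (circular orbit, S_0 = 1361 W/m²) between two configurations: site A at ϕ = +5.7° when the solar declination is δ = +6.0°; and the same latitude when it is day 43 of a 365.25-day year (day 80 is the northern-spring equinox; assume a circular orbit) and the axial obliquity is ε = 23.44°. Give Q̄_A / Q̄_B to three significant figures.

— Configuration A (ϕ=+5.7°):
cos h₀ = −tan(+5.7°) tan(+6.000°) = -0.0105, h₀ = 1.5813 rad.
Bracket: h₀ sin ϕ sin δ + cos ϕ cos δ sin h₀ = 1.5813×0.09932×0.10453 + 0.99506×0.99452×0.99994 = 0.016417 + 0.989548 = 1.005965.
Q̄ = (S_0/π) × [bracket] = (1361/π) × 1.005965 = 435.80 W/m².
— Configuration B (ϕ=+5.7°):
Solar longitude: L_s = 360° × (43 − 80)/365.25 = -36.468°, i.e. -36.468° + 360° = 323.532°.
sin δ = sin 23.44° × sin 323.532° = -0.23644, so δ = -13.676°.
cos h₀ = −tan(+5.7°) tan(-13.676°) = 0.0243, h₀ = 1.5465 rad.
Bracket: h₀ sin ϕ sin δ + cos ϕ cos δ sin h₀ = 1.5465×0.09932×-0.23644 + 0.99506×0.97165×0.99971 = -0.036317 + 0.966570 = 0.930253.
Q̄ = (S_0/π) × [bracket] = (1361/π) × 0.930253 = 403.00 W/m².
Ratio Q̄_A / Q̄_B = 435.80 / 403.00 = 1.081.

Q̄_A / Q̄_B ≈ 1.08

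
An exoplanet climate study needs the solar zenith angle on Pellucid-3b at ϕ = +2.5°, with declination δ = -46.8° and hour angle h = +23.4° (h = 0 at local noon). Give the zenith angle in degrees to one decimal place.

θ_z = 53.4°

cos θ_z = sin ϕ sin δ + cos ϕ cos δ cos h = -0.031797 + 0.627648 = 0.595851.
θ_z = arccos(0.595851) = 53.4°.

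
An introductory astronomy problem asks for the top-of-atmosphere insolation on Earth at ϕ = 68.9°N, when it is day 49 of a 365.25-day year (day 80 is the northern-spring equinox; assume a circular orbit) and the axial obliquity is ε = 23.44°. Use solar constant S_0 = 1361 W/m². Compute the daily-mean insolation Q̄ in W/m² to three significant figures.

Solar longitude: L_s = 360° × (49 − 80)/365.25 = -30.554°, i.e. -30.554° + 360° = 329.446°.
sin δ = sin 23.44° × sin 329.446° = -0.20222, so δ = -11.667°.
cos h₀ = −tan(+68.9°) tan(-11.667°) = 0.5351, h₀ = 1.0062 rad.
Bracket: h₀ sin ϕ sin δ + cos ϕ cos δ sin h₀ = 1.0062×0.93295×-0.20222 + 0.36000×0.97934×0.84478 = -0.189831 + 0.297838 = 0.108007.
Q̄ = (S_0/π) × [bracket] = (1361/π) × 0.108007 = 46.79 W/m².

Q̄ ≈ 46.8 W/m²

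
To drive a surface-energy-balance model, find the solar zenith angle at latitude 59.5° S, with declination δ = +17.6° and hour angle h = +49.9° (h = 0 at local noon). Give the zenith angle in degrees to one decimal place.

cos θ_z = sin φ sin δ + cos φ cos δ cos h = -0.260531 + 0.311615 = 0.051084.
θ_z = arccos(0.051084) = 87.1°.

θ_z = 87.1°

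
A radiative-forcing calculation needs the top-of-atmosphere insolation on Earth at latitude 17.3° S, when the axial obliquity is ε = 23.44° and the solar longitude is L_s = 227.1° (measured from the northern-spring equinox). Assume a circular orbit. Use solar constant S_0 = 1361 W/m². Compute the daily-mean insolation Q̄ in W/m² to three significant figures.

Solar declination: sin δ = sin ε · sin L_s = sin 23.44° × sin 227.1° = -0.29140, so δ = -16.942°.
cos h₀ = −tan(-17.3°) tan(-16.942°) = -0.0949, h₀ = 1.6658 rad.
Bracket: h₀ sin ϕ sin δ + cos ϕ cos δ sin h₀ = 1.6658×-0.29737×-0.29140 + 0.95476×0.95660×0.99549 = 0.144348 + 0.909204 = 1.053552.
Q̄ = (S_0/π) × [bracket] = (1361/π) × 1.053552 = 456.4 W/m².

Q̄ ≈ 456 W/m²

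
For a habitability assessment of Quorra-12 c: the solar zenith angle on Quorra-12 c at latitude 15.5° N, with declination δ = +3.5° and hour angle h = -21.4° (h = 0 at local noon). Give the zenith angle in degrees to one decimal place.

θ_z = 24.2°

cos θ_z = sin φ sin δ + cos φ cos δ cos h = 0.016315 + 0.895520 = 0.911835.
θ_z = arccos(0.911835) = 24.2°.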